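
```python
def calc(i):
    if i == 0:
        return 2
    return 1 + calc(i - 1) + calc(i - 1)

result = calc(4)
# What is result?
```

calc(i) = 1 + 2·calc(i-1), calc(0)=2. Closed form: (2+1)·2^4 - 1 = 47.

Answer: 47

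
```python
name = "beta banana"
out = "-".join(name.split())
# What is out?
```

Trace:
`name = "beta banana"` → name = 'beta banana'
`out = "-".join(name.split())` → out = 'beta-banana'
So out = 'beta-banana'

Answer: 'beta-banana'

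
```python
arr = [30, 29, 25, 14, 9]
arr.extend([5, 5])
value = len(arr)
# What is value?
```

Trace:
`arr = [30, 29, 25, 14, 9]` → arr = [30, 29, 25, 14, 9]
`arr.extend([5, 5])` → arr = [30, 29, 25, 14, 9, 5, 5]
`value = len(arr)` → value = 7
So value = 7

Answer: 7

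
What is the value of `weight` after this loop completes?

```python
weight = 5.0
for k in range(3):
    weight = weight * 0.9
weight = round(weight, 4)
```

Exponential decay: 5.0 * 0.9^3
`weight` takes the values: 5.0 → 4.5 → 4.05 → 3.645

Answer: 3.645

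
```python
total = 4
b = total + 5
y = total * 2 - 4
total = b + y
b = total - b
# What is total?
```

Trace:
`total = 4` → total = 4
`b = total + 5` → b = 9
`y = total * 2 - 4` → y = 4
`total = b + y` → total = 13
`b = total - b` → b = 4
So total = 13

Answer: 13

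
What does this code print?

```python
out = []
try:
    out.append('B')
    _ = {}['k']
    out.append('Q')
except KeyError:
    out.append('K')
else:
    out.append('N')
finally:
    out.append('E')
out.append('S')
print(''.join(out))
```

Execution trace: 'B' (try body) → 'K' (except KeyError) → 'E' (finally) → 'S' (after the try/except). Output: BKES

Answer: BKES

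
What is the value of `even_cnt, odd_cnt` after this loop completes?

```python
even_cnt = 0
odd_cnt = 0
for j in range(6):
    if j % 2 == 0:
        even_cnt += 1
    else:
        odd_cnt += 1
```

Count evens and odds in range(6)
`even_cnt, odd_cnt` takes the values: (0, 0) → (1, 0) → (1, 1) → (2, 1) → (2, 2) → (3, 2) → (3, 3)

Answer: 3, 3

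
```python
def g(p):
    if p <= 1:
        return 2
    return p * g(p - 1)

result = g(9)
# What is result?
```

g(9) = 9 * 8 * 7 * 6 * 5 * 4 * 3 * 2 * 2 = 725760

Answer: 725760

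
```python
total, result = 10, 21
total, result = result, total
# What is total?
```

Trace:
`total, result = 10, 21` → total = 10; result = 21
`total, result = result, total` → total = 21; result = 10
So total = 21

Answer: 21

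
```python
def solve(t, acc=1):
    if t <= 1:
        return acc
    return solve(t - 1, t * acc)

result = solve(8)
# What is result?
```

Accumulator trace (n, acc): (8, 1) -> (7, 8) -> (6, 56) -> (5, 336) -> (4, 1680) -> (3, 6720) -> (2, 20160) -> (1, 40320) -> return 40320

Answer: 40320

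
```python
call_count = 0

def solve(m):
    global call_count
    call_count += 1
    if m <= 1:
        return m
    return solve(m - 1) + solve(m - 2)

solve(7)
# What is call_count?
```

Calls(m) = 1 + Calls(m-1) + Calls(m-2); Calls(0)=Calls(1)=1. For m=7 this gives 41.

Answer: 41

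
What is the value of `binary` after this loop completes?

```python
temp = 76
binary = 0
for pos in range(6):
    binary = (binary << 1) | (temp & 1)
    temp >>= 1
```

Reverse lowest 6 bits of 76
`binary` takes the values: 0 → 1 → 3 → 6 → 12

Answer: 12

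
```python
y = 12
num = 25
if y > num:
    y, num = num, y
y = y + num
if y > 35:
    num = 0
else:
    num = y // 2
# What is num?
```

Trace:
`y = 12` → y = 12
`num = 25` → num = 25
`if y > num: ...` → y > num is False → no variable changes
`y = y + num` → y = 37
`if y > 35: ...` → y > 35 is True → num = 0
So num = 0

Answer: 0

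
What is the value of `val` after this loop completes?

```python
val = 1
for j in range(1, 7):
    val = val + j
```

Start at 1, add 1 through 6
`val` takes the values: 1 → 2 → 4 → 7 → 11 → 16 → 22

Answer: 22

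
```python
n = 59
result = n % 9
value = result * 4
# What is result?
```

Trace:
`n = 59` → n = 59
`result = n % 9` → result = 5
`value = result * 4` → value = 20
So result = 5

Answer: 5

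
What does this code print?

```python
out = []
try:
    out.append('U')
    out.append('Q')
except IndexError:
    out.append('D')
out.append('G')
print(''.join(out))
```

Execution trace: 'U' (try body) → 'Q' (try body, no exception) → 'G' (after the try/except). Output: UQG

Answer: UQG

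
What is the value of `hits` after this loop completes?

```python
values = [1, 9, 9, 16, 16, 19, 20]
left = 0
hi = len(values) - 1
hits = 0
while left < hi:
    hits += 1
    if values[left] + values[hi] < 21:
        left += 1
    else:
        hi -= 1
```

Steps to find pair summing to 21
`hits` takes the values: 0 → 1 → 2 → 3 → 4 → 5 → 6

Answer: 6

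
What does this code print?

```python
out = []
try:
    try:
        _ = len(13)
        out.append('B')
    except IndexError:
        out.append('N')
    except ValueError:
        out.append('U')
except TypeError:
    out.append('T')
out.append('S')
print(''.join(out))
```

Execution trace: 'T' (outer except TypeError) → 'S' (after the try/except). Output: TS

Answer: TS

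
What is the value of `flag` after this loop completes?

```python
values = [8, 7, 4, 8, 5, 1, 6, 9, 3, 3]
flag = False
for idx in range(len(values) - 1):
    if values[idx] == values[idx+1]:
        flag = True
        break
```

Check consecutive duplicates in [8, 7, 4, 8, 5, 1, 6, 9, 3, 3]
`flag` takes the values: False → True

Answer: True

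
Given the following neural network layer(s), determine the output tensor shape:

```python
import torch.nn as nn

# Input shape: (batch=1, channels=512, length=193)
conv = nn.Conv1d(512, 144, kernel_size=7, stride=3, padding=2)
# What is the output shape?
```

Input: (1, 512, 193) -> Output: (1, 144, 64)

Answer: (1, 144, 64)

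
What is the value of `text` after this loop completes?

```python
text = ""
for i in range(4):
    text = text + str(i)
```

Concatenate digits 0 to 3
`text` takes the values: "" → "0" → "01" → "012" → "0123"

Answer: "0123"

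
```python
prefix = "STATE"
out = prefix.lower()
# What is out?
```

Trace:
`prefix = "STATE"` → prefix = 'STATE'
`out = prefix.lower()` → out = 'state'
So out = 'state'

Answer: 'state'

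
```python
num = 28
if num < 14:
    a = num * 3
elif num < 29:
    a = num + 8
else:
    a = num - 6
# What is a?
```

Trace:
`num = 28` → num = 28
`if num < 14: ...` → num < 14 is False, num < 29 is True → a = 36
So a = 36

Answer: 36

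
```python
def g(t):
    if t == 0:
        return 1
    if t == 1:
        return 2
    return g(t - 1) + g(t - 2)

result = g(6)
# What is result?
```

Build up from base cases: g(0)=1, g(1)=2, g(2)=3, g(3)=5, g(4)=8, g(5)=13, g(6)=21

Answer: 21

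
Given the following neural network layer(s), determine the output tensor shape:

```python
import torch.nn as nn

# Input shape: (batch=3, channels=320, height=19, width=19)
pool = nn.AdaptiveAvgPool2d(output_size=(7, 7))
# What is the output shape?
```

Input: (3, 320, 19, 19) -> Output: (3, 320, 7, 7)

Answer: (3, 320, 7, 7)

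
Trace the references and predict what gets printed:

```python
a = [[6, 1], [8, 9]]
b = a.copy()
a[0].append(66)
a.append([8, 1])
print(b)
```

Key concept: shallow copy with nested lists.
Step by step:
`a = [[6, 1], [8, 9]]` → a = [[6, 1], [8, 9]]
`b = a.copy()` → b = [[6, 1], [8, 9]]
`a[0].append(66)` → a = [[6, 1, 66], [8, 9]]; b = [[6, 1, 66], [8, 9]]
`a.append([8, 1])` → a = [[6, 1, 66], [8, 9], [8, 1]]
`print(b)` → prints [[6, 1, 66], [8, 9]]

Answer: [[6, 1, 66], [8, 9]]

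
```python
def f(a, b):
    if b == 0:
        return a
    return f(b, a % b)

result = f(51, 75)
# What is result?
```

f(51, 75) -> f(75, 51) -> f(51, 24) -> f(24, 3) -> f(3, 0) -> 3

Answer: 3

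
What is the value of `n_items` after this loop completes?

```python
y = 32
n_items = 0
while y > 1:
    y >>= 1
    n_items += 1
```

Count right shifts until 1
`n_items` takes the values: 0 → 1 → 2 → 3 → 4 → 5

Answer: 5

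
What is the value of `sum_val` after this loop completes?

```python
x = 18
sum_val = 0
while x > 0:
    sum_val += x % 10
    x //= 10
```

Sum digits of 18
`sum_val` takes the values: 0 → 8 → 9

Answer: 9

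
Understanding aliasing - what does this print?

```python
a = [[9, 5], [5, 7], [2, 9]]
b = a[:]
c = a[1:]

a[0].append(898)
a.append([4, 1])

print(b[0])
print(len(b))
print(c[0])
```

Key concept: slice with nested mutation.
Step by step:
`a = [[9, 5], [5, 7], [2, 9]]` → a = [[9, 5], [5, 7], [2, 9]]
`b = a[:]` → b = [[9, 5], [5, 7], [2, 9]]
`c = a[1:]` → c = [[5, 7], [2, 9]]
`a[0].append(898)` → a = [[9, 5, 898], [5, 7], [2, 9]]; b = [[9, 5, 898], [5, 7], [2, 9]]
`a.append([4, 1])` → a = [[9, 5, 898], [5, 7], [2, 9], [4, 1]]
`print(b[0])` → prints [9, 5, 898]
`print(len(b))` → prints 3
`print(c[0])` → prints [5, 7]

Answer:
[9, 5, 898]
3
[5, 7]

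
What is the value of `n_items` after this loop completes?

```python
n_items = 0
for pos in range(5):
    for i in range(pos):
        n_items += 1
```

Triangle number: 0+1+2+...+4
`n_items` takes the values: 0 → 1 → 2 → 3 → 4 → 5 → 6 → 7 → 8 → 9 → 10

Answer: 10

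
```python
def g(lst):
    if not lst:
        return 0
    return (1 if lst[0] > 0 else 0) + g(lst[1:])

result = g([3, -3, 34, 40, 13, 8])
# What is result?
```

Count of positive elements in [3, -3, 34, 40, 13, 8] = 5

Answer: 5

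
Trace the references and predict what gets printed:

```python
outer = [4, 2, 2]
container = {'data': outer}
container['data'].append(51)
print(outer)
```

Key concept: dict holds reference to list.
Step by step:
`outer = [4, 2, 2]` → outer = [4, 2, 2]
`container = {'data': outer}` → container = {'data': [4, 2, 2]}
`container['data'].append(51)` → outer = [4, 2, 2, 51]; container = {'data': [4, 2, 2, 51]}
`print(outer)` → prints [4, 2, 2, 51]

Answer: [4, 2, 2, 51]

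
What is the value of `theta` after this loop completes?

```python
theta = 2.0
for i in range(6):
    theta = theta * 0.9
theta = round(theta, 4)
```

Exponential decay: 2.0 * 0.9^6
`theta` takes the values: 2.0 → 1.8 → 1.62 → 1.458 → 1.3122 → 1.18098 → 1.062882 → 1.0629

Answer: 1.0629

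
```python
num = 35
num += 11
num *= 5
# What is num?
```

Trace:
`num = 35` → num = 35
`num += 11` → num = 46
`num *= 5` → num = 230
So num = 230

Answer: 230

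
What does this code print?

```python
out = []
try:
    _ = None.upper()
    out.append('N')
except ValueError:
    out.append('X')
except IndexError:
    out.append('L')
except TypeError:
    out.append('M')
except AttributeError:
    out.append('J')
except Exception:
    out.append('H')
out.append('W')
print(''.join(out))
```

Execution trace: 'J' (except AttributeError) → 'W' (after the try/except). Output: JW

Answer: JW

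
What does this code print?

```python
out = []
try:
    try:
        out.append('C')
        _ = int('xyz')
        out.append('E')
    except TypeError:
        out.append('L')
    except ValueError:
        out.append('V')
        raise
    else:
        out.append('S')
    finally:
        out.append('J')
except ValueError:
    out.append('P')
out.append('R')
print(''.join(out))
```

Execution trace: 'C' (try body) → 'V' (except ValueError) → 'J' (finally) → 'P' (outer except ValueError) → 'R' (after the try/except). Output: CVJPR

Answer: CVJPR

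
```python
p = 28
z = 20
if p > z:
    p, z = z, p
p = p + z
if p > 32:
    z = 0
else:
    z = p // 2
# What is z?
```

Trace:
`p = 28` → p = 28
`z = 20` → z = 20
`if p > z: ...` → p > z is True → p = 20; z = 28
`p = p + z` → p = 48
`if p > 32: ...` → p > 32 is True → z = 0
So z = 0

Answer: 0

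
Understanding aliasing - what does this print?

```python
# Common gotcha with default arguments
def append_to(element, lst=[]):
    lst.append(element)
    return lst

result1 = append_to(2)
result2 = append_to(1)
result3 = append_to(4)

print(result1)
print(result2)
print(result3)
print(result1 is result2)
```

Key concept: mutable default argument gotcha.
Step by step:
`result1 = append_to(2)` → result1 = [2]
`result2 = append_to(1)` → result1 = [2, 1] (same object as result2); result2 = [2, 1] (same object as result1)
`result3 = append_to(4)` → result1 = [2, 1, 4] (same object as result2, result3); result2 = [2, 1, 4] (same object as result1, result3); result3 = [2, 1, 4] (same object as result1, result2)
`print(result1)` → prints [2, 1, 4]
`print(result2)` → prints [2, 1, 4]
`print(result3)` → prints [2, 1, 4]
`print(result1 is result2)` → prints True

Answer:
[2, 1, 4]
[2, 1, 4]
[2, 1, 4]
True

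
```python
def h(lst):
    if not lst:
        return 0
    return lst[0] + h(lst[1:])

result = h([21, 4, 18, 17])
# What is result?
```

21 + 4 + 18 + 17 + 0 = 60

Answer: 60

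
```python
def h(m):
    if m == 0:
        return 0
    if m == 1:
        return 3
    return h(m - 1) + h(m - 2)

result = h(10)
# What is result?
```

Build up from base cases: h(0)=0, h(1)=3, h(2)=3, h(3)=6, h(4)=9, h(5)=15, h(6)=24, ..., h(10)=165

Answer: 165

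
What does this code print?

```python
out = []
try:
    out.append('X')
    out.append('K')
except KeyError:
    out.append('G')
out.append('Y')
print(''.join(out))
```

Execution trace: 'X' (try body) → 'K' (try body, no exception) → 'Y' (after the try/except). Output: XKY

Answer: XKY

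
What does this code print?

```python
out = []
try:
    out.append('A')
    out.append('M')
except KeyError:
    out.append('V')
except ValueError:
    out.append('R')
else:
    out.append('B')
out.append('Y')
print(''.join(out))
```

Execution trace: 'A' (try body) → 'M' (try body, no exception) → 'B' (else) → 'Y' (after the try/except). Output: AMBY

Answer: AMBY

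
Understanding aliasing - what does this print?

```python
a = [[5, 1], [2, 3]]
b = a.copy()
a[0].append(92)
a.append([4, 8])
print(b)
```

Key concept: shallow copy with nested lists.
Step by step:
`a = [[5, 1], [2, 3]]` → a = [[5, 1], [2, 3]]
`b = a.copy()` → b = [[5, 1], [2, 3]]
`a[0].append(92)` → a = [[5, 1, 92], [2, 3]]; b = [[5, 1, 92], [2, 3]]
`a.append([4, 8])` → a = [[5, 1, 92], [2, 3], [4, 8]]
`print(b)` → prints [[5, 1, 92], [2, 3]]

Answer: [[5, 1, 92], [2, 3]]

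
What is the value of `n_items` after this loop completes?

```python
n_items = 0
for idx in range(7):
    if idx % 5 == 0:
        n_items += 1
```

Count numbers divisible by 5 in range(7)
`n_items` takes the values: 0 → 1 → 2

Answer: 2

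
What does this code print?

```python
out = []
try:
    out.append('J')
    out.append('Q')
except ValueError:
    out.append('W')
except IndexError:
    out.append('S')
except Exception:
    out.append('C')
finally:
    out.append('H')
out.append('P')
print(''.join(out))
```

Execution trace: 'J' (try body) → 'Q' (try body, no exception) → 'H' (finally) → 'P' (after the try/except). Output: JQHP

Answer: JQHP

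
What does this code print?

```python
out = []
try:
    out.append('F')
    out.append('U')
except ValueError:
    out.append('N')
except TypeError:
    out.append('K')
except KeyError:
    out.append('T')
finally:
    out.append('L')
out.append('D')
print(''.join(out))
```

Execution trace: 'F' (try body) → 'U' (try body, no exception) → 'L' (finally) → 'D' (after the try/except). Output: FULD

Answer: FULD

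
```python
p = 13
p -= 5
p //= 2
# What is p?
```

Trace:
`p = 13` → p = 13
`p -= 5` → p = 8
`p //= 2` → p = 4
So p = 4

Answer: 4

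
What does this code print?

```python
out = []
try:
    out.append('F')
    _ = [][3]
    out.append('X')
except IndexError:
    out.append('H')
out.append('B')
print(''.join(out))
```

Execution trace: 'F' (try body) → 'H' (except IndexError) → 'B' (after the try/except). Output: FHB

Answer: FHB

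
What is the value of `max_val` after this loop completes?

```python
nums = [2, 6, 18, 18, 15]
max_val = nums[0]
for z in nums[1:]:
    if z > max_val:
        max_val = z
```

Maximum of [2, 6, 18, 18, 15]
`max_val` takes the values: 2 → 6 → 18

Answer: 18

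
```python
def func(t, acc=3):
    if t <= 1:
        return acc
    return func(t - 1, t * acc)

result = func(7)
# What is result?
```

Accumulator trace (n, acc): (7, 3) -> (6, 21) -> (5, 126) -> (4, 630) -> (3, 2520) -> (2, 7560) -> (1, 15120) -> return 15120

Answer: 15120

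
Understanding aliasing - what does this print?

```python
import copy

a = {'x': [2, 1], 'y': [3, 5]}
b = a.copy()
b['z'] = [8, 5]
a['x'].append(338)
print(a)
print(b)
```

Key concept: shallow copy of dict with mutable values.
Step by step:
`a = {'x': [2, 1], 'y': [3, 5]}` → a = {'x': [2, 1], 'y': [3, 5]}
`b = a.copy()` → b = {'x': [2, 1], 'y': [3, 5]}
`b['z'] = [8, 5]` → b = {'x': [2, 1], 'y': [3, 5], 'z': [8, 5]}
`a['x'].append(338)` → a = {'x': [2, 1, 338], 'y': [3, 5]}; b = {'x': [2, 1, 338], 'y': [3, 5], 'z': [8, 5]}
`print(a)` → prints {'x': [2, 1, 338], 'y': [3, 5]}
`print(b)` → prints {'x': [2, 1, 338], 'y': [3, 5], 'z': [8, 5]}

Answer:
{'x': [2, 1, 338], 'y': [3, 5]}
{'x': [2, 1, 338], 'y': [3, 5], 'z': [8, 5]}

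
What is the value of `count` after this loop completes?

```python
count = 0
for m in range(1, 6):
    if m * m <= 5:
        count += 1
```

Count numbers where m² ≤ 5
`count` takes the values: 0 → 1 → 2

Answer: 2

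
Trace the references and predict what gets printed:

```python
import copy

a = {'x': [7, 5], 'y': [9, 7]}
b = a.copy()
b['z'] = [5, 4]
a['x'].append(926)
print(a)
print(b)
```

Key concept: shallow copy of dict with mutable values.
Step by step:
`a = {'x': [7, 5], 'y': [9, 7]}` → a = {'x': [7, 5], 'y': [9, 7]}
`b = a.copy()` → b = {'x': [7, 5], 'y': [9, 7]}
`b['z'] = [5, 4]` → b = {'x': [7, 5], 'y': [9, 7], 'z': [5, 4]}
`a['x'].append(926)` → a = {'x': [7, 5, 926], 'y': [9, 7]}; b = {'x': [7, 5, 926], 'y': [9, 7], 'z': [5, 4]}
`print(a)` → prints {'x': [7, 5, 926], 'y': [9, 7]}
`print(b)` → prints {'x': [7, 5, 926], 'y': [9, 7], 'z': [5, 4]}

Answer:
{'x': [7, 5, 926], 'y': [9, 7]}
{'x': [7, 5, 926], 'y': [9, 7], 'z': [5, 4]}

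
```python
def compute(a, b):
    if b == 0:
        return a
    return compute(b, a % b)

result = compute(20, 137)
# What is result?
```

compute(20, 137) -> compute(137, 20) -> compute(20, 17) -> compute(17, 3) -> compute(3, 2) -> compute(2, 1) -> compute(1, 0) -> 1

Answer: 1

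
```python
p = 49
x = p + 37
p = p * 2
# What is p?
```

Trace:
`p = 49` → p = 49
`x = p + 37` → x = 86
`p = p * 2` → p = 98
So p = 98

Answer: 98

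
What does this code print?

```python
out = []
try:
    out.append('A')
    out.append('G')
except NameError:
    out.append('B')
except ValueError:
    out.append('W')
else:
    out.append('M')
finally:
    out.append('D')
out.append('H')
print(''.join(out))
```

Execution trace: 'A' (try body) → 'G' (try body, no exception) → 'M' (else) → 'D' (finally) → 'H' (after the try/except). Output: AGMDH

Answer: AGMDH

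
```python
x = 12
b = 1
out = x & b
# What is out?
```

Trace:
`x = 12` → x = 12
`b = 1` → b = 1
`out = x & b` → out = 0
So out = 0

Answer: 0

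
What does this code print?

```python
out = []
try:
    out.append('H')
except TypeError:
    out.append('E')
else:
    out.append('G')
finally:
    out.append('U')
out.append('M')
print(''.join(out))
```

Execution trace: 'H' (try body, no exception) → 'G' (else) → 'U' (finally) → 'M' (after the try/except). Output: HGUM

Answer: HGUM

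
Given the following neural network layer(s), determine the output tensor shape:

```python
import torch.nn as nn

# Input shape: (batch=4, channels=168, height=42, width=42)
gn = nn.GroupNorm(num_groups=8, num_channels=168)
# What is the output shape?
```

Input: (4, 168, 42, 42) -> Output: (4, 168, 42, 42)

Answer: (4, 168, 42, 42)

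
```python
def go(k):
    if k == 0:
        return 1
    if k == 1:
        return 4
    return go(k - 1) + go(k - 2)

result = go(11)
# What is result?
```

Build up from base cases: go(0)=1, go(1)=4, go(2)=5, go(3)=9, go(4)=14, go(5)=23, go(6)=37, ..., go(11)=411

Answer: 411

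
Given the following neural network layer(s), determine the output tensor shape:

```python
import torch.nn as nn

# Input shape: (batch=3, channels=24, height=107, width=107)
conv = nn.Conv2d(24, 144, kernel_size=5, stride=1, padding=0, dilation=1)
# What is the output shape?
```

Input: (3, 24, 107, 107) -> Output: (3, 144, 103, 103)

Answer: (3, 144, 103, 103)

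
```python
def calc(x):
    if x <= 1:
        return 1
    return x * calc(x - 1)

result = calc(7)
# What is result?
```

calc(7) = 7 * 6 * 5 * 4 * 3 * 2 * 1 = 5040

Answer: 5040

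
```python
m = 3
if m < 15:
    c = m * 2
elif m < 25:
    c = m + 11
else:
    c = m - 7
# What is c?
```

Trace:
`m = 3` → m = 3
`if m < 15: ...` → m < 15 is True → c = 6
So c = 6

Answer: 6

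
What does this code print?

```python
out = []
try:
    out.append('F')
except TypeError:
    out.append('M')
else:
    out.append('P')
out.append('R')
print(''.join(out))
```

Execution trace: 'F' (try body, no exception) → 'P' (else) → 'R' (after the try/except). Output: FPR

Answer: FPR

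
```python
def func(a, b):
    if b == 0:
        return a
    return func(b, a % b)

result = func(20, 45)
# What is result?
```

func(20, 45) -> func(45, 20) -> func(20, 5) -> func(5, 0) -> 5

Answer: 5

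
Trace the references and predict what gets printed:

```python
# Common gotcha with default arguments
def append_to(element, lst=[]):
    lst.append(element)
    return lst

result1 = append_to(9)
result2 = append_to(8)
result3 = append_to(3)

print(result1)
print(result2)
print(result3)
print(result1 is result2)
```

Key concept: mutable default argument gotcha.
Step by step:
`result1 = append_to(9)` → result1 = [9]
`result2 = append_to(8)` → result1 = [9, 8] (same object as result2); result2 = [9, 8] (same object as result1)
`result3 = append_to(3)` → result1 = [9, 8, 3] (same object as result2, result3); result2 = [9, 8, 3] (same object as result1, result3); result3 = [9, 8, 3] (same object as result1, result2)
`print(result1)` → prints [9, 8, 3]
`print(result2)` → prints [9, 8, 3]
`print(result3)` → prints [9, 8, 3]
`print(result1 is result2)` → prints True

Answer:
[9, 8, 3]
[9, 8, 3]
[9, 8, 3]
True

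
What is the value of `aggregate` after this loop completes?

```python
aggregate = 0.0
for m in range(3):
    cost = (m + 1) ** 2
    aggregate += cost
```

Sum of squared losses 1² + 2² + ... + 3²
`aggregate` takes the values: 0.0 → 1.0 → 5.0 → 14.0

Answer: 14.0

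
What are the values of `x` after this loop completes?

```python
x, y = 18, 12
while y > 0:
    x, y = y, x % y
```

GCD of 18 and 12
`x` takes the values: 18 → 12 → 6

Answer: 6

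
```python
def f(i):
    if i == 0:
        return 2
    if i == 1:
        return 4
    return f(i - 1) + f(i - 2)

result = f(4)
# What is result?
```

Build up from base cases: f(0)=2, f(1)=4, f(2)=6, f(3)=10, f(4)=16

Answer: 16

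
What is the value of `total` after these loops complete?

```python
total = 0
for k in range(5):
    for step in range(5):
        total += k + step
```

Sum of all k+step for k,step in 5x5
`total` takes the values: 0 → 1 → 3 → 6 → 10 → 11 → 13 → 16 → 20 → 25 → 27 → 30 → 34 → 39 → 45 → 48 → 52 → 57 → 63 → 70 → 74 → 79 → 85 → 92 → 100

Answer: 100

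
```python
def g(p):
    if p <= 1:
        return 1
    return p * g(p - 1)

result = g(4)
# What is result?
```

g(4) = 4 * 3 * 2 * 1 = 24

Answer: 24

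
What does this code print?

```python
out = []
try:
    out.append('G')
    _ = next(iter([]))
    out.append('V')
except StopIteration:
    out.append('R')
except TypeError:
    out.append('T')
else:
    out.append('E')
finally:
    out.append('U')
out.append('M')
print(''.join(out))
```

Execution trace: 'G' (try body) → 'R' (except StopIteration) → 'U' (finally) → 'M' (after the try/except). Output: GRUM

Answer: GRUM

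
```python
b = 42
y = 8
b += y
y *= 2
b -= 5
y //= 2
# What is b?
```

Trace:
`b = 42` → b = 42
`y = 8` → y = 8
`b += y` → b = 50
`y *= 2` → y = 16
`b -= 5` → b = 45
`y //= 2` → y = 8
So b = 45

Answer: 45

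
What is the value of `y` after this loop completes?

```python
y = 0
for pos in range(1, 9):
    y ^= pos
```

XOR of 1 to 8
`y` takes the values: 0 → 1 → 3 → 0 → 4 → 1 → 7 → 0 → 8

Answer: 8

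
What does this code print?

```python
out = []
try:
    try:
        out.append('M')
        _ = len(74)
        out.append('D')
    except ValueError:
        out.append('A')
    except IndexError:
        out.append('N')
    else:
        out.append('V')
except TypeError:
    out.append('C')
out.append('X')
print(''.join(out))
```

Execution trace: 'M' (try body) → 'C' (outer except TypeError) → 'X' (after the try/except). Output: MCX

Answer: MCX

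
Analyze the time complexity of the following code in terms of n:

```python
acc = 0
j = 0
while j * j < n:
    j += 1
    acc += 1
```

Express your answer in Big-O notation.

Each loop level contributes: √n. Multiplying the contributions gives O(√n).

Answer: O(√n)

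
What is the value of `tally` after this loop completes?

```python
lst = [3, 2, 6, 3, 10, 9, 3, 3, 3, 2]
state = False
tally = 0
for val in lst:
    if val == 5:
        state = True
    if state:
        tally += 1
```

Count elements after first 5 in [3, 2, 6, 3, 10, 9, 3, 3, 3, 2]
`tally` takes the values: 0

Answer: 0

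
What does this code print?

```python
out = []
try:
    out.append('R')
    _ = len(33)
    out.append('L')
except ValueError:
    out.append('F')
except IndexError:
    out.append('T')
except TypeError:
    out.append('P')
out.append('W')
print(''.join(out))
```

Execution trace: 'R' (try body) → 'P' (except TypeError) → 'W' (after the try/except). Output: RPW

Answer: RPW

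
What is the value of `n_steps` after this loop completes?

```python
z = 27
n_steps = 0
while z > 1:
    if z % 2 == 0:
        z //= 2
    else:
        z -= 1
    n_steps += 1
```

Steps to reduce 27 to 1
`n_steps` takes the values: 0 → 1 → 2 → 3 → 4 → 5 → 6 → 7

Answer: 7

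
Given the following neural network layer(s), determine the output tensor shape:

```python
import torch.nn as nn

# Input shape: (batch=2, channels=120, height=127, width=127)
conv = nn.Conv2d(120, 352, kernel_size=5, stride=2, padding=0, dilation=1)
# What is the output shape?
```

Input: (2, 120, 127, 127) -> Output: (2, 352, 62, 62)

Answer: (2, 352, 62, 62)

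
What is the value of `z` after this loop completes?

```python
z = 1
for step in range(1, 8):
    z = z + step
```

Start at 1, add 1 through 7
`z` takes the values: 1 → 2 → 4 → 7 → 11 → 16 → 22 → 29

Answer: 29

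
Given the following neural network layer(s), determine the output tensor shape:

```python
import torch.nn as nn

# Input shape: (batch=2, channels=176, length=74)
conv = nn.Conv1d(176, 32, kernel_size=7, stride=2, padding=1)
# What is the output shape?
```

Input: (2, 176, 74) -> Output: (2, 32, 35)

Answer: (2, 32, 35)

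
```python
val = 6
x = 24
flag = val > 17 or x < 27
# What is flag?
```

Trace:
`val = 6` → val = 6
`x = 24` → x = 24
`flag = val > 17 or x < 27` → flag = True
So flag = True

Answer: True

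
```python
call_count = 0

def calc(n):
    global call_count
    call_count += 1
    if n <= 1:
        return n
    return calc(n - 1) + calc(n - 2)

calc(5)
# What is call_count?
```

Calls(n) = 1 + Calls(n-1) + Calls(n-2); Calls(0)=Calls(1)=1. For n=5 this gives 15.

Answer: 15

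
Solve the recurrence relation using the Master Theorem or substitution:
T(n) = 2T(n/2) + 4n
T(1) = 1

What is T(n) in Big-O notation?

By Master Theorem: a=2, b=2, f(n)=4n. Since log_2(2) = 1 and f(n) = Θ(n^1), Case 2 applies. T(n) = O(n log n).

Answer: O(n log n)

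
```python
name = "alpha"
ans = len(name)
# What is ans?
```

Trace:
`name = "alpha"` → name = 'alpha'
`ans = len(name)` → ans = 5
So ans = 5

Answer: 5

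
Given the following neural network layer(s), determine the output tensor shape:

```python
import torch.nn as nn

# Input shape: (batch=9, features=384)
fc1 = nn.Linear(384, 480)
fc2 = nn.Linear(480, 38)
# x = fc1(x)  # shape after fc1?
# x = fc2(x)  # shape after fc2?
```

Input: (9, 384) -> after fc1: (9, 480) -> Output: (9, 38)

Answer: (9, 38)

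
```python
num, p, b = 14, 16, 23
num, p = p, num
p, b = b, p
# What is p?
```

Trace:
`num, p, b = 14, 16, 23` → num = 14; p = 16; b = 23
`num, p = p, num` → num = 16; p = 14
`p, b = b, p` → p = 23; b = 14
So p = 23

Answer: 23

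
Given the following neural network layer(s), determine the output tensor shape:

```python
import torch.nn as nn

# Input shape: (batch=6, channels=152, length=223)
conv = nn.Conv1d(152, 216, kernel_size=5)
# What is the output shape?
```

Input: (6, 152, 223) -> Output: (6, 216, 219)

Answer: (6, 216, 219)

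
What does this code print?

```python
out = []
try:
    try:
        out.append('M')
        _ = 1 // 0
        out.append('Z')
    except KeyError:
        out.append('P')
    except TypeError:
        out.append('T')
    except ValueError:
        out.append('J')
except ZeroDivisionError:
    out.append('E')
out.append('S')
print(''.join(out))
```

Execution trace: 'M' (try body) → 'E' (outer except ZeroDivisionError) → 'S' (after the try/except). Output: MES

Answer: MES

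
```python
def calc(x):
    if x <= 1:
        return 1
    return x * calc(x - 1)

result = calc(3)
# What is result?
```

calc(3) = 3 * 2 * 1 = 6

Answer: 6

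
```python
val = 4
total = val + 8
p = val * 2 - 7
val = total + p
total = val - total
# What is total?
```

Trace:
`val = 4` → val = 4
`total = val + 8` → total = 12
`p = val * 2 - 7` → p = 1
`val = total + p` → val = 13
`total = val - total` → total = 1
So total = 1

Answer: 1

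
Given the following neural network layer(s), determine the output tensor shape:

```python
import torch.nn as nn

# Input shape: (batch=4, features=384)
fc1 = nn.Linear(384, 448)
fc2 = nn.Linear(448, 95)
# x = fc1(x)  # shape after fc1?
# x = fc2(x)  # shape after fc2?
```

Input: (4, 384) -> after fc1: (4, 448) -> Output: (4, 95)

Answer: (4, 95)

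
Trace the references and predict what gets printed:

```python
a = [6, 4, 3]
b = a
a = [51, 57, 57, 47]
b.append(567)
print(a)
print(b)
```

Key concept: rebinding vs mutation: a is rebound to a new list, b still points at the original.
Step by step:
`a = [6, 4, 3]` → a = [6, 4, 3]
`b = a` → b = [6, 4, 3] (same object as a)
`a = [51, 57, 57, 47]` → a = [51, 57, 57, 47]
`b.append(567)` → b = [6, 4, 3, 567]
`print(a)` → prints [51, 57, 57, 47]
`print(b)` → prints [6, 4, 3, 567]

Answer:
[51, 57, 57, 47]
[6, 4, 3, 567]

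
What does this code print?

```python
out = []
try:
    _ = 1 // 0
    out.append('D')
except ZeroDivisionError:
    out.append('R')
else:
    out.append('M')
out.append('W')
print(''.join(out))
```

Execution trace: 'R' (except ZeroDivisionError) → 'W' (after the try/except). Output: RW

Answer: RW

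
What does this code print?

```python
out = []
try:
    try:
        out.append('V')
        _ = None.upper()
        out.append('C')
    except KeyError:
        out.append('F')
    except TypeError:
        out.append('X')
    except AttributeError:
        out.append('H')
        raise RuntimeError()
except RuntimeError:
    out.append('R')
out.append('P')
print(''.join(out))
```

Execution trace: 'V' (try body) → 'H' (except AttributeError) → 'R' (outer except RuntimeError) → 'P' (after the try/except). Output: VHRP

Answer: VHRP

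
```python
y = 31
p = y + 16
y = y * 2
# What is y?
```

Trace:
`y = 31` → y = 31
`p = y + 16` → p = 47
`y = y * 2` → y = 62
So y = 62

Answer: 62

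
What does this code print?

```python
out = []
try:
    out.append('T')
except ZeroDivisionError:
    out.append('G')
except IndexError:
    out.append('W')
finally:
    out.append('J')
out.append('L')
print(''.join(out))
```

Execution trace: 'T' (try body, no exception) → 'J' (finally) → 'L' (after the try/except). Output: TJL

Answer: TJL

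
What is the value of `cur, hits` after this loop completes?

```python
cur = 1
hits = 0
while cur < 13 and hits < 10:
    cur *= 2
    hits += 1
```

Double until >= 13 or 10 iterations
`cur, hits` takes the values: (1, 0) → (2, 0) → (2, 1) → (4, 1) → (4, 2) → (8, 2) → (8, 3) → (16, 3) → (16, 4)

Answer: 16, 4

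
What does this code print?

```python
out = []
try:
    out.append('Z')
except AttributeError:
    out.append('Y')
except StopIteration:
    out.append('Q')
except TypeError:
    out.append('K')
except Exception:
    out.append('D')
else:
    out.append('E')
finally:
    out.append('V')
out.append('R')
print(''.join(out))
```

Execution trace: 'Z' (try body, no exception) → 'E' (else) → 'V' (finally) → 'R' (after the try/except). Output: ZEVR

Answer: ZEVR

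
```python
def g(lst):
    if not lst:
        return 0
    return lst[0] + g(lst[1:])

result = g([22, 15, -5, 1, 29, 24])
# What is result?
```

22 + 15 + (-5) + 1 + 29 + 24 + 0 = 86

Answer: 86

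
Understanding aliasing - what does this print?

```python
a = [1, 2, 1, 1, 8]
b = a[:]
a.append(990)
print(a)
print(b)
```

Key concept: slice [:] creates copy.
Step by step:
`a = [1, 2, 1, 1, 8]` → a = [1, 2, 1, 1, 8]
`b = a[:]` → b = [1, 2, 1, 1, 8]
`a.append(990)` → a = [1, 2, 1, 1, 8, 990]
`print(a)` → prints [1, 2, 1, 1, 8, 990]
`print(b)` → prints [1, 2, 1, 1, 8]

Answer:
[1, 2, 1, 1, 8, 990]
[1, 2, 1, 1, 8]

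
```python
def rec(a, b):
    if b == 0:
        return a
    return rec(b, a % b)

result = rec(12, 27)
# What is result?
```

rec(12, 27) -> rec(27, 12) -> rec(12, 3) -> rec(3, 0) -> 3

Answer: 3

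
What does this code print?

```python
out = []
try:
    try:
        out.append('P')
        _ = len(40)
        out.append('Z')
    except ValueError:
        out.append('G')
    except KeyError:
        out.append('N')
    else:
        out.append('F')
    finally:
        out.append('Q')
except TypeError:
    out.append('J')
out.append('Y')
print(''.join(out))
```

Execution trace: 'P' (try body) → 'Q' (finally) → 'J' (outer except TypeError) → 'Y' (after the try/except). Output: PQJY

Answer: PQJY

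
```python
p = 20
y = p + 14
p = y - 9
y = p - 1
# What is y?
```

Trace:
`p = 20` → p = 20
`y = p + 14` → y = 34
`p = y - 9` → p = 25
`y = p - 1` → y = 24
So y = 24

Answer: 24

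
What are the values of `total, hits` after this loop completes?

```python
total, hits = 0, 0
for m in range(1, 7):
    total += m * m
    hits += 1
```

Sum of squares and count
`total, hits` takes the values: (0, 0) → (1, 0) → (1, 1) → (5, 1) → (5, 2) → (14, 2) → (14, 3) → (30, 3) → (30, 4) → (55, 4) → (55, 5) → (91, 5) → (91, 6)

Answer: 91, 6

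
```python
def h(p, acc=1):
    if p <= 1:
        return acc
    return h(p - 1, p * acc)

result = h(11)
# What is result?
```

Accumulator trace (n, acc): (11, 1) -> (10, 11) -> (9, 110) -> (8, 990) -> (7, 7920) -> (6, 55440) -> (5, 332640) -> (4, 1663200) -> (3, 6652800) -> (2, 19958400) -> (1, 39916800) -> return 39916800

Answer: 39916800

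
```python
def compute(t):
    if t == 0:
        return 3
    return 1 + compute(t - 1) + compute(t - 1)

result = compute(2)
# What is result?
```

compute(t) = 1 + 2·compute(t-1), compute(0)=3. Closed form: (3+1)·2^2 - 1 = 15.

Answer: 15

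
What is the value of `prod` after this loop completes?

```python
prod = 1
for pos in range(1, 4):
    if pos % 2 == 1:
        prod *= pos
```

Product of odd numbers 1 to 3
`prod` takes the values: 1 → 3

Answer: 3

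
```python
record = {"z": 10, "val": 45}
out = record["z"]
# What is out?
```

Trace:
`record = {"z": 10, "val": 45}` → record = {'z': 10, 'val': 45}
`out = record["z"]` → out = 10
So out = 10

Answer: 10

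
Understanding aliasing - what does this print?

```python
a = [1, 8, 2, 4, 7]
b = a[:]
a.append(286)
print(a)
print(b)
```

Key concept: slice [:] creates copy.
Step by step:
`a = [1, 8, 2, 4, 7]` → a = [1, 8, 2, 4, 7]
`b = a[:]` → b = [1, 8, 2, 4, 7]
`a.append(286)` → a = [1, 8, 2, 4, 7, 286]
`print(a)` → prints [1, 8, 2, 4, 7, 286]
`print(b)` → prints [1, 8, 2, 4, 7]

Answer:
[1, 8, 2, 4, 7, 286]
[1, 8, 2, 4, 7]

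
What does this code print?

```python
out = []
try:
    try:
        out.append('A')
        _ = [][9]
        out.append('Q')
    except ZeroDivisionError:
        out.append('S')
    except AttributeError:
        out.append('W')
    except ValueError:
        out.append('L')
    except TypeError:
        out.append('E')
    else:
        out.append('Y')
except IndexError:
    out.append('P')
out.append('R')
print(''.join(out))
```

Execution trace: 'A' (try body) → 'P' (outer except IndexError) → 'R' (after the try/except). Output: APR

Answer: APR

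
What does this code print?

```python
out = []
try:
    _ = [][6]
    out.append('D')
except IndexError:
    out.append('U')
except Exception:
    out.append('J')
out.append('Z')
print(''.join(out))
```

Execution trace: 'U' (except IndexError) → 'Z' (after the try/except). Output: UZ

Answer: UZ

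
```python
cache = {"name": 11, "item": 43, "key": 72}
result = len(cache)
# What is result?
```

Trace:
`cache = {"name": 11, "item": 43, "key": 72}` → cache = {'name': 11, 'item': 43, 'key': 72}
`result = len(cache)` → result = 3
So result = 3

Answer: 3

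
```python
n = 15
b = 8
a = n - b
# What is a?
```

Trace:
`n = 15` → n = 15
`b = 8` → b = 8
`a = n - b` → a = 7
So a = 7

Answer: 7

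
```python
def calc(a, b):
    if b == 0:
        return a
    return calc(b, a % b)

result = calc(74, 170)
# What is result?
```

calc(74, 170) -> calc(170, 74) -> calc(74, 22) -> calc(22, 8) -> calc(8, 6) -> calc(6, 2) -> calc(2, 0) -> 2

Answer: 2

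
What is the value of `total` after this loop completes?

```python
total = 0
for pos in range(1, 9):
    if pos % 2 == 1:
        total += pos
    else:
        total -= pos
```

Add odd, subtract even
`total` takes the values: 0 → 1 → -1 → 2 → -2 → 3 → -3 → 4 → -4

Answer: -4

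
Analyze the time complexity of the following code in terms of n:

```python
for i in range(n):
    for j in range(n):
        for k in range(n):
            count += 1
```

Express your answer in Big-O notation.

This is Triple nested loop. Time complexity: O(n³).

Answer: O(n³)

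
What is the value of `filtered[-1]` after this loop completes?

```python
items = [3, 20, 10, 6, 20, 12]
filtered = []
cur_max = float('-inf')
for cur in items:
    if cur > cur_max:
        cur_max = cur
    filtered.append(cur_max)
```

Running max ends at 20
`filtered` takes the values: [] → [3] → [3, 20] → [3, 20, 20] → [3, 20, 20, 20] → [3, 20, 20, 20, 20] → [3, 20, 20, 20, 20, 20]
So `filtered[-1]` = 20

Answer: 20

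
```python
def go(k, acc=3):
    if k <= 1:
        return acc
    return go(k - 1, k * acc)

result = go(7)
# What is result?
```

Accumulator trace (n, acc): (7, 3) -> (6, 21) -> (5, 126) -> (4, 630) -> (3, 2520) -> (2, 7560) -> (1, 15120) -> return 15120

Answer: 15120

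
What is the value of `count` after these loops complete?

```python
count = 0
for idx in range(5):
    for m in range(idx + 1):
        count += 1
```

Triangle: 1 + 2 + ... + 5
`count` takes the values: 0 → 1 → 2 → 3 → 4 → 5 → 6 → 7 → 8 → 9 → 10 → 11 → 12 → 13 → 14 → 15

Answer: 15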